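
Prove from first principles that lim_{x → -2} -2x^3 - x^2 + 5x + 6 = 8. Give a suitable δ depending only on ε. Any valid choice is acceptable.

Fix ε > 0. We want δ > 0 such that 0 < |x + 2| < δ implies |(-2x^3 - x^2 + 5x + 6) − 8| < ε.
(-2x^3 - x^2 + 5x + 6) − 8 = -2x^3 - x^2 + 5x - 2 = (x + 2)(-2x^2 + 3x - 1).
So |(-2x^3 - x^2 + 5x + 6) − 8| = |x + 2|·|-2x^2 + 3x - 1|.
Require δ ≤ 1. Then |x + 2| < 1 gives |x| < 3, and by the triangle inequality |-2x^2 + 3x - 1| ≤ 2·3^2 + 3·3 + 1 = 28.
Hence |(-2x^3 - x^2 + 5x + 6) − 8| ≤ 28|x + 2| < ε provided |x + 2| < ε/28.
Take δ = min(1, ε/28). Then 0 < |x + 2| < δ gives both |x + 2| < 1 and |x + 2| < ε/28, so |(-2x^3 - x^2 + 5x + 6) − 8| < ε.

δ = min(1, ε/28)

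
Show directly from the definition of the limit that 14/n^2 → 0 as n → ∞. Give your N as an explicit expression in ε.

Fix ε > 0. For n ≥ 1, |14/n^2 − 0| = 14/n^2.
14/n^2 < ε ⇔ n^2 > 14/ε ⇔ n > (14/ε)^{1/2}.
Take N = (14/ε)^{1/2}. Then n > N implies 14/n^2 < ε.

N = (14/ε)^{1/2}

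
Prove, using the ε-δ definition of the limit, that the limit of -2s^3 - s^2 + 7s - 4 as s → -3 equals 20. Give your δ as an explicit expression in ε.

δ = min(2, ε/83)

Suppose ε > 0. We want δ > 0 such that 0 < |s + 3| < δ implies |(-2s^3 - s^2 + 7s - 4) − 20| < ε.
(-2s^3 - s^2 + 7s - 4) − 20 = -2s^3 - s^2 + 7s - 24 = (s + 3)(-2s^2 + 5s - 8).
So |(-2s^3 - s^2 + 7s - 4) − 20| = |s + 3|·|-2s^2 + 5s - 8|.
Assume first that |s + 3| < 2, so |s| < 5. Then |-2s^2 + 5s - 8| ≤ 2·5^2 + 5·5 + 8 = 83.
Hence |(-2s^3 - s^2 + 7s - 4) − 20| ≤ 83|s + 3| < ε provided |s + 3| < ε/83.
Take δ = min(2, ε/83). Then 0 < |s + 3| < δ gives both |s + 3| < 2 and |s + 3| < ε/83, so |(-2s^3 - s^2 + 7s - 4) − 20| < ε.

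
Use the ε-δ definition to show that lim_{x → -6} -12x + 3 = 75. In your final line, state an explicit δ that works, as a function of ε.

δ = ε/12

Let ε > 0 be given. We need δ > 0 so that 0 < |x + 6| < δ implies |(-12x + 3) − 75| < ε.
|(-12x + 3) − 75| = |-12x - 72| = 12|x + 6|.
So 12|x + 6| < ε exactly when |x + 6| < ε/12.
Take δ = ε/12. If 0 < |x + 6| < δ then |(-12x + 3) − 75| = 12|x + 6| < 12·(ε/12) = ε.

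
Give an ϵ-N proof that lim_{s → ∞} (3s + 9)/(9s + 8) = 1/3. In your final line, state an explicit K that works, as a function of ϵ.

K = (19/27)/ϵ

Suppose ϵ > 0. We seek K > 0 such that s > K implies |(3s + 9)/(9s + 8) − (1/3)| < ϵ.
(3s + 9)/(9s + 8) − (1/3) = (9(3s + 9) − 3(9s + 8)) / (9(9s + 8)) = 57/(9(9s + 8)).
For s > 0 we have 9s + 8 > 9s, so |(3s + 9)/(9s + 8) − (1/3)| = 57/(9(9s + 8)) < 57/(9·9s) = (19/27)/s.
Thus |(3s + 9)/(9s + 8) − (1/3)| < ϵ whenever s > (19/27)/ϵ.
Take K = (19/27)/ϵ. If s > K then |(3s + 9)/(9s + 8) − (1/3)| < (19/27)/s < ϵ.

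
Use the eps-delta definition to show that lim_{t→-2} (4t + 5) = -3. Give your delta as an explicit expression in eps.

Let eps > 0. We need delta > 0 so that 0 < |t + 2| < delta implies |(4t + 5) + 3| < eps.
|(4t + 5) + 3| = |4t + 8| = 4|t + 2|.
So 4|t + 2| < eps exactly when |t + 2| < eps/4.
Choosing delta = eps/4 gives |(4t + 5) + 3| = 4|t + 2| < eps whenever |t + 2| < delta.

delta = eps/4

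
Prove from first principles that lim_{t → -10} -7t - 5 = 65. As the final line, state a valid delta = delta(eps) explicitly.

delta = eps/7

Fix eps > 0. We need delta > 0 so that 0 < |t + 10| < delta implies |(-7t - 5) − 65| < eps.
Since (-7t - 5) − 65 = -7(t + 10), we have |(-7t - 5) − 65| = 7|t + 10|.
Thus it suffices that |t + 10| < eps/7.
Choosing delta = eps/7 gives |(-7t - 5) − 65| = 7|t + 10| < eps whenever |t + 10| < delta.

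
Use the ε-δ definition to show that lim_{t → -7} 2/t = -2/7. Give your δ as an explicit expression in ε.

δ = min(7/2, (49/4)ε)

Fix ε > 0. We seek δ > 0 such that 0 < |t + 7| < δ implies |2/t + 2/7| < ε.
|2/t + 2/7| = 2·|-7 − t|/(7·|t|) = 2|t + 7|/(7|t|).
Restrict δ ≤ 7/2. Then |t + 7| < 7/2 gives |t| > 7/2, so 7|t| > 49/2.
Then |2/t + 2/7| < 2|t + 7|/(49/2), which is < ε when |t + 7| < (49/4)ε.
Take δ = min(7/2, (49/4)ε). Then 0 < |t + 7| < δ gives both |t + 7| < 7/2 and |t + 7| < (49/4)ε, so |2/t + 2/7| < ε.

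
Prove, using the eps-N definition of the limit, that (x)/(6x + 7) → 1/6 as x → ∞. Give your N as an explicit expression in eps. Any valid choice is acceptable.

Suppose eps > 0. We seek N > 0 such that x > N implies |(x)/(6x + 7) − (1/6)| < eps.
(x)/(6x + 7) − (1/6) = (6(x) − (6x + 7)) / (6(6x + 7)) = -7/(6(6x + 7)).
For x > 0 we have 6x + 7 > 6x, so |(x)/(6x + 7) − (1/6)| = 7/(6(6x + 7)) < 7/(6·6x) = (7/36)/x.
Thus |(x)/(6x + 7) − (1/6)| < eps whenever x > (7/36)/eps.
Take N = (7/36)/eps. If x > N then |(x)/(6x + 7) − (1/6)| < (7/36)/x < eps.

N = (7/36)/eps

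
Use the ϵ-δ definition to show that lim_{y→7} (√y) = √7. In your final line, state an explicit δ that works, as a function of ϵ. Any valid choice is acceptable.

Fix ϵ > 0. We want δ > 0 such that 0 < |y − 7| < δ implies |√y − √7| < ϵ.
Rationalise: √y − √7 = (y − 7)/(√y + √7), so |√y − √7| = |y − 7|/(√y + √7).
Restrict δ ≤ 7 so that |y − 7| < 7 forces y > 0, and then √y + √7 > √7.
Hence |√y − √7| < |y − 7|/√7, which is < ϵ once |y − 7| < √7·ϵ.
Take δ = min(7, √7·ϵ). If 0 < |y − 7| < δ then y > 0 and |√y − √7| < |y − 7|/√7 < ϵ.

δ = min(7, √7·ϵ)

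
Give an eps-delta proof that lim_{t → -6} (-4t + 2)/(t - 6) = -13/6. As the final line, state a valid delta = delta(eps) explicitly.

Let eps > 0 be given. We want delta > 0 with 0 < |t + 6| < delta ⇒ |(-4t + 2)/(t - 6) + 13/6| < eps.
Combining over a common denominator, (-4t + 2)/(t - 6) + 13/6 = [(-4t + 2)·(-12) − 26·(t - 6)] / [(-12)·(t - 6)] = 22(t + 6) / ((-12)(t - 6)).
So |(-4t + 2)/(t - 6) + 13/6| = 22|t + 6| / (12·|t − 6|).
Require delta ≤ 6, so |t − 6| ≥ |-12| − |t + 6| > 12 − 6 = 6.
Hence |(-4t + 2)/(t - 6) + 13/6| < 22|t + 6|/(12·6) = (11/36)|t + 6|, which is < eps once |t + 6| < (36/11)eps.
Take delta = min(6, (36/11)eps). Then 0 < |t + 6| < delta forces both bounds, so |(-4t + 2)/(t - 6) + 13/6| < eps.

delta = min(6, (36/11)eps)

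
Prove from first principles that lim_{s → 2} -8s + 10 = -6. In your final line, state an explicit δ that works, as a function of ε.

δ = ε/8

Fix ε > 0. We need δ > 0 so that 0 < |s − 2| < δ implies |(-8s + 10) + 6| < ε.
|(-8s + 10) + 6| = |-8s + 16| = 8|s − 2|.
Thus it suffices that |s − 2| < ε/8.
Take δ = ε/8. If 0 < |s − 2| < δ then |(-8s + 10) + 6| = 8|s − 2| < 8·(ε/8) = ε.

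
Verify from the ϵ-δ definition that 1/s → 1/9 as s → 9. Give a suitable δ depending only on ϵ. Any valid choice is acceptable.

Let ϵ > 0 be given. We seek δ > 0 such that 0 < |s − 9| < δ implies |1/s − (1/9)| < ϵ.
|1/s − (1/9)| = |9 − s|/(9·|s|) = |s − 9|/(9|s|).
Restrict δ ≤ 9/2. Then |s − 9| < 9/2 gives |s| > 9/2, so 9|s| > 81/2.
Then |1/s − (1/9)| < |s − 9|/(81/2), which is < ϵ when |s − 9| < (81/2)ϵ.
Take δ = min(9/2, (81/2)ϵ). Then 0 < |s − 9| < δ gives both |s − 9| < 9/2 and |s − 9| < (81/2)ϵ, so |1/s − (1/9)| < ϵ.

δ = min(9/2, (81/2)ϵ)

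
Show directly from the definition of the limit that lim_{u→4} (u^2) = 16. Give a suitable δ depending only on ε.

δ = min(1, ε/9)

Let ε > 0 be given. We seek δ > 0 with 0 < |u − 4| < δ ⇒ |u^2 − 16| < ε.
Factor: u^2 − 16 = (u − 4)(u + 4), so |u^2 − 16| = |u − 4|·|u + 4|.
Impose δ ≤ 1 so that |u| < 5; then |u + 4| ≤ 9.
Hence |u^2 − 16| ≤ 9|u − 4|, which is < ε once |u − 4| < ε/9.
Take δ = min(1, ε/9). If 0 < |u − 4| < δ then both bounds hold and |u^2 − 16| ≤ 9|u − 4| < 9·(ε/9) = ε.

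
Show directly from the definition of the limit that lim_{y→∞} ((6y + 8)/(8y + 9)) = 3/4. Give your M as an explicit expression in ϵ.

Suppose ϵ > 0. We seek M > 0 such that y > M implies |(6y + 8)/(8y + 9) − (3/4)| < ϵ.
(6y + 8)/(8y + 9) − (3/4) = (8(6y + 8) − 6(8y + 9)) / (8(8y + 9)) = 10/(8(8y + 9)).
For y > 0 we have 8y + 9 > 8y, so |(6y + 8)/(8y + 9) − (3/4)| = 10/(8(8y + 9)) < 10/(8·8y) = (5/32)/y.
Thus |(6y + 8)/(8y + 9) − (3/4)| < ϵ whenever y > (5/32)/ϵ.
Take M = (5/32)/ϵ. If y > M then |(6y + 8)/(8y + 9) − (3/4)| < (5/32)/y < ϵ.

M = (5/32)/ϵ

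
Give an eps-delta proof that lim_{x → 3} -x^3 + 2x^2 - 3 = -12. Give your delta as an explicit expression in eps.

delta = min(1, eps/23)

Fix eps > 0. We want delta > 0 such that 0 < |x − 3| < delta implies |(-x^3 + 2x^2 - 3) + 12| < eps.
(-x^3 + 2x^2 - 3) + 12 = -x^3 + 2x^2 + 9 = (x − 3)(-x^2 - x - 3).
So |(-x^3 + 2x^2 - 3) + 12| = |x − 3|·|-x^2 - x - 3|.
Require delta ≤ 1. Then |x − 3| < 1 gives |x| < 4, and by the triangle inequality |-x^2 - x - 3| ≤ 4^2 + 4 + 3 = 23.
Hence |(-x^3 + 2x^2 - 3) + 12| ≤ 23|x − 3| < eps provided |x − 3| < eps/23.
Choosing delta = min(1, eps/23) ensures both conditions, hence |(-x^3 + 2x^2 - 3) + 12| < eps.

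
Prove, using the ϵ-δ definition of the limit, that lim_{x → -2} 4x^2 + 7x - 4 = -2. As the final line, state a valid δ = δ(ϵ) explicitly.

Fix ϵ > 0. We want δ > 0 such that 0 < |x + 2| < δ implies |(4x^2 + 7x - 4) + 2| < ϵ.
(4x^2 + 7x - 4) + 2 = 4x^2 + 7x - 2 = (x + 2)(4x - 1).
So |(4x^2 + 7x - 4) + 2| = |x + 2|·|4x - 1|.
Require δ ≤ 1. Then |x + 2| < 1 gives |x| < 3, and by the triangle inequality |4x - 1| ≤ 4·3 + 1 = 13.
Hence |(4x^2 + 7x - 4) + 2| ≤ 13|x + 2| < ϵ provided |x + 2| < ϵ/13.
Take δ = min(1, ϵ/13). Then 0 < |x + 2| < δ gives both |x + 2| < 1 and |x + 2| < ϵ/13, so |(4x^2 + 7x - 4) + 2| < ϵ.

δ = min(1, ϵ/13)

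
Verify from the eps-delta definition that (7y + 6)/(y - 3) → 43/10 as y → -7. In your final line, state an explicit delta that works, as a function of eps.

delta = min(5, (50/27)eps)

Let eps > 0 be given. We want delta > 0 with 0 < |y + 7| < delta ⇒ |(7y + 6)/(y - 3) − (43/10)| < eps.
Combining over a common denominator, (7y + 6)/(y - 3) − (43/10) = [(7y + 6)·(-10) − (-43)·(y - 3)] / [(-10)·(y - 3)] = -27(y + 7) / ((-10)(y - 3)).
So |(7y + 6)/(y - 3) − (43/10)| = 27|y + 7| / (10·|y − 3|).
Restrict delta ≤ 5. Then |y + 7| < 5 gives |y − 3| = |(y + 7) + (-10)| ≥ 10 − 5 = 5.
Hence |(7y + 6)/(y - 3) − (43/10)| < 27|y + 7|/(10·5) = (27/50)|y + 7|, which is < eps once |y + 7| < (50/27)eps.
Take delta = min(5, (50/27)eps). Then 0 < |y + 7| < delta forces both bounds, so |(7y + 6)/(y - 3) − (43/10)| < eps.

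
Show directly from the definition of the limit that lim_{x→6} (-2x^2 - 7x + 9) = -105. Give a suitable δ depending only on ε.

δ = min(1, ε/33)

Suppose ε > 0. We want δ > 0 such that 0 < |x − 6| < δ implies |(-2x^2 - 7x + 9) + 105| < ε.
(-2x^2 - 7x + 9) + 105 = -2x^2 - 7x + 114 = (x − 6)(-2x - 19).
So |(-2x^2 - 7x + 9) + 105| = |x − 6|·|-2x - 19|.
Require δ ≤ 1. Then |x − 6| < 1 gives |x| < 7, and by the triangle inequality |-2x - 19| ≤ 2·7 + 19 = 33.
Hence |(-2x^2 - 7x + 9) + 105| ≤ 33|x − 6| < ε provided |x − 6| < ε/33.
Take δ = min(1, ε/33). Then 0 < |x − 6| < δ gives both |x − 6| < 1 and |x − 6| < ε/33, so |(-2x^2 - 7x + 9) + 105| < ε.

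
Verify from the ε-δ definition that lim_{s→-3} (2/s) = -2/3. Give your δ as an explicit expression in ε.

δ = min(3/2, (9/4)ε)

Fix ε > 0. We seek δ > 0 such that 0 < |s + 3| < δ implies |2/s + 2/3| < ε.
|2/s + 2/3| = 2·|-3 − s|/(3·|s|) = 2|s + 3|/(3|s|).
Restrict δ ≤ 3/2. Then |s + 3| < 3/2 gives |s| > 3/2, so 3|s| > 9/2.
Then |2/s + 2/3| < 2|s + 3|/(9/2), which is < ε when |s + 3| < (9/4)ε.
Take δ = min(3/2, (9/4)ε). Then 0 < |s + 3| < δ gives both |s + 3| < 3/2 and |s + 3| < (9/4)ε, so |2/s + 2/3| < ε.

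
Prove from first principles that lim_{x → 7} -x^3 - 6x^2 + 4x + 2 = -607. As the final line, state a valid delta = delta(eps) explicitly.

delta = min(1, eps/255)

Fix eps > 0. We want delta > 0 such that 0 < |x − 7| < delta implies |(-x^3 - 6x^2 + 4x + 2) + 607| < eps.
(-x^3 - 6x^2 + 4x + 2) + 607 = -x^3 - 6x^2 + 4x + 609 = (x − 7)(-x^2 - 13x - 87).
So |(-x^3 - 6x^2 + 4x + 2) + 607| = |x − 7|·|-x^2 - 13x - 87|.
Require delta ≤ 1. Then |x − 7| < 1 gives |x| < 8, and by the triangle inequality |-x^2 - 13x - 87| ≤ 8^2 + 13·8 + 87 = 255.
Hence |(-x^3 - 6x^2 + 4x + 2) + 607| ≤ 255|x − 7| < eps provided |x − 7| < eps/255.
Take delta = min(1, eps/255). Then 0 < |x − 7| < delta gives both |x − 7| < 1 and |x − 7| < eps/255, so |(-x^3 - 6x^2 + 4x + 2) + 607| < eps.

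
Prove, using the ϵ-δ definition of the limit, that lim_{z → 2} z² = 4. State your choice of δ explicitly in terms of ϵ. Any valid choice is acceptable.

δ = min(1, ϵ/5)

Let ϵ > 0. We seek δ > 0 with 0 < |z − 2| < δ ⇒ |z² − 4| < ϵ.
Factor: z² − 4 = (z − 2)(z + 2), so |z² − 4| = |z − 2|·|z + 2|.
Impose δ ≤ 1 so that |z| < 3; then |z + 2| ≤ 5.
Hence |z² − 4| ≤ 5|z − 2|, which is < ϵ once |z − 2| < ϵ/5.
Take δ = min(1, ϵ/5). If 0 < |z − 2| < δ then both bounds hold and |z² − 4| ≤ 5|z − 2| < 5·(ϵ/5) = ϵ.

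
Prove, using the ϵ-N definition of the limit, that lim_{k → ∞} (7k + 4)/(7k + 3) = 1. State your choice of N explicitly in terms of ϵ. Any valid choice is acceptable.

N = (1/7)/ϵ

Let ϵ > 0 be given. For k ≥ 1, |(7k + 4)/(7k + 3) − 1| = |7|/(7(7k + 3)) = 7/(7(7k + 3)).
Since 7k + 3 ≥ 7k for k ≥ 1, this is ≤ 7/(7·7k) = (1/7)/k.
So |(7k + 4)/(7k + 3) − 1| < ϵ whenever k > (1/7)/ϵ.
Take N = (1/7)/ϵ. If k > N then |(7k + 4)/(7k + 3) − 1| ≤ (1/7)/k < ϵ.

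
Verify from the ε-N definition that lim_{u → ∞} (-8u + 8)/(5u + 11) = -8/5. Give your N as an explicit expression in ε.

N = (128/25)/ε

Fix ε > 0. We seek N > 0 such that u > N implies |(-8u + 8)/(5u + 11) + 8/5| < ε.
(-8u + 8)/(5u + 11) + 8/5 = (5(-8u + 8) − (-8)(5u + 11)) / (5(5u + 11)) = 128/(5(5u + 11)).
For u > 0 we have 5u + 11 > 5u, so |(-8u + 8)/(5u + 11) + 8/5| = 128/(5(5u + 11)) < 128/(5·5u) = (128/25)/u.
Thus |(-8u + 8)/(5u + 11) + 8/5| < ε whenever u > (128/25)/ε.
Take N = (128/25)/ε. If u > N then |(-8u + 8)/(5u + 11) + 8/5| < (128/25)/u < ε.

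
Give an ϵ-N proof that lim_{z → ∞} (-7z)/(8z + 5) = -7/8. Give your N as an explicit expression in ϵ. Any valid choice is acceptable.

Fix ϵ > 0. We seek N > 0 such that z > N implies |(-7z)/(8z + 5) + 7/8| < ϵ.
(-7z)/(8z + 5) + 7/8 = (8(-7z) − (-7)(8z + 5)) / (8(8z + 5)) = 35/(8(8z + 5)).
For z > 0 we have 8z + 5 > 8z, so |(-7z)/(8z + 5) + 7/8| = 35/(8(8z + 5)) < 35/(8·8z) = (35/64)/z.
Thus |(-7z)/(8z + 5) + 7/8| < ϵ whenever z > (35/64)/ϵ.
Take N = (35/64)/ϵ. If z > N then |(-7z)/(8z + 5) + 7/8| < (35/64)/z < ϵ.

N = (35/64)/ϵ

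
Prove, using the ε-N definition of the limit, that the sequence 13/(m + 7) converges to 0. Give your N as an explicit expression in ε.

N = 13/ε

Suppose ε > 0. For m ≥ 1, |13/(m + 7) − 0| = 13/(m + 7) ≤ 13/m.
We need 13/m < ε, i.e. m > 13/ε.
Take N = 13/ε. If m > N then |13/(m + 7)| ≤ 13/m < ε.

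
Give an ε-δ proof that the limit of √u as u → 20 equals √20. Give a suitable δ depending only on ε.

Let ε > 0 be given. We want δ > 0 such that 0 < |u − 20| < δ implies |√u − √20| < ε.
Multiplying by the conjugate, |√u − √20| = |u − 20|/(√u + √20).
Restrict δ ≤ 20 so that |u − 20| < 20 forces u > 0, and then √u + √20 > √20.
Hence |√u − √20| < |u − 20|/√20, which is < ε once |u − 20| < √20·ε.
Take δ = min(20, √20·ε). If 0 < |u − 20| < δ then u > 0 and |√u − √20| < |u − 20|/√20 < ε.

δ = min(20, √20·ε)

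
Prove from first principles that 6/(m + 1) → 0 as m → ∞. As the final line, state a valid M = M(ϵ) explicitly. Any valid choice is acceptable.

M = 6/ϵ

Let ϵ > 0 be given. For m ≥ 1, |6/(m + 1) − 0| = 6/(m + 1) ≤ 6/m.
We need 6/m < ϵ, i.e. m > 6/ϵ.
Take M = 6/ϵ. If m > M then |6/(m + 1)| ≤ 6/m < ϵ.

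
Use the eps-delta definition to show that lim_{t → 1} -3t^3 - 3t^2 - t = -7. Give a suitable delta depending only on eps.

delta = min(2, eps/52)

Fix eps > 0. We want delta > 0 such that 0 < |t − 1| < delta implies |(-3t^3 - 3t^2 - t) + 7| < eps.
(-3t^3 - 3t^2 - t) + 7 = -3t^3 - 3t^2 - t + 7 = (t − 1)(-3t^2 - 6t - 7).
So |(-3t^3 - 3t^2 - t) + 7| = |t − 1|·|-3t^2 - 6t - 7|.
Assume first that |t − 1| < 2, so |t| < 3. Then |-3t^2 - 6t - 7| ≤ 3·3^2 + 6·3 + 7 = 52.
Hence |(-3t^3 - 3t^2 - t) + 7| ≤ 52|t − 1| < eps provided |t − 1| < eps/52.
Take delta = min(2, eps/52). Then 0 < |t − 1| < delta gives both |t − 1| < 2 and |t − 1| < eps/52, so |(-3t^3 - 3t^2 - t) + 7| < eps.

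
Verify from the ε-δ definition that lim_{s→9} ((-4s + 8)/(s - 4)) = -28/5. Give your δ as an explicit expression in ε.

Let ε > 0. We want δ > 0 with 0 < |s − 9| < δ ⇒ |(-4s + 8)/(s - 4) + 28/5| < ε.
Combining over a common denominator, (-4s + 8)/(s - 4) + 28/5 = [(-4s + 8)·5 − (-28)·(s - 4)] / [5·(s - 4)] = 8(s − 9) / (5(s - 4)).
So |(-4s + 8)/(s - 4) + 28/5| = 8|s − 9| / (5·|s − 4|).
Require δ ≤ 5/2, so |s − 4| ≥ |5| − |s − 9| > 5 − 5/2 = 5/2.
Hence |(-4s + 8)/(s - 4) + 28/5| < 8|s − 9|/(5·(5/2)) = (16/25)|s − 9|, which is < ε once |s − 9| < (25/16)ε.
Take δ = min(5/2, (25/16)ε). Then 0 < |s − 9| < δ forces both bounds, so |(-4s + 8)/(s - 4) + 28/5| < ε.

δ = min(5/2, (25/16)ε)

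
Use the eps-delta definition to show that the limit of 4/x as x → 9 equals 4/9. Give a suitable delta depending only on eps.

Let eps > 0. We seek delta > 0 such that 0 < |x − 9| < delta implies |4/x − (4/9)| < eps.
|4/x − (4/9)| = 4·|9 − x|/(9·|x|) = 4|x − 9|/(9|x|).
Restrict delta ≤ 9/2. Then |x − 9| < 9/2 gives |x| > 9/2, so 9|x| > 81/2.
Then |4/x − (4/9)| < 4|x − 9|/(81/2), which is < eps when |x − 9| < (81/8)eps.
Take delta = min(9/2, (81/8)eps). Then 0 < |x − 9| < delta gives both |x − 9| < 9/2 and |x − 9| < (81/8)eps, so |4/x − (4/9)| < eps.

delta = min(9/2, (81/8)eps)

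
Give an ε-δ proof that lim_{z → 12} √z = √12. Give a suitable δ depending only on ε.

δ = min(12, √12·ε)

Let ε > 0. We want δ > 0 such that 0 < |z − 12| < δ implies |√z − √12| < ε.
Multiplying by the conjugate, |√z − √12| = |z − 12|/(√z + √12).
Restrict δ ≤ 12 so that |z − 12| < 12 forces z > 0, and then √z + √12 > √12.
Hence |√z − √12| < |z − 12|/√12, which is < ε once |z − 12| < √12·ε.
Take δ = min(12, √12·ε). If 0 < |z − 12| < δ then z > 0 and |√z − √12| < |z − 12|/√12 < ε.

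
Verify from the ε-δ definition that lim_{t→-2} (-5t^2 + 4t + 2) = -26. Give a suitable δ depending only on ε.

Let ε > 0. We want δ > 0 such that 0 < |t + 2| < δ implies |(-5t^2 + 4t + 2) + 26| < ε.
(-5t^2 + 4t + 2) + 26 = -5t^2 + 4t + 28 = (t + 2)(-5t + 14).
So |(-5t^2 + 4t + 2) + 26| = |t + 2|·|-5t + 14|.
Require δ ≤ 1. Then |t + 2| < 1 gives |t| < 3, and by the triangle inequality |-5t + 14| ≤ 5·3 + 14 = 29.
Hence |(-5t^2 + 4t + 2) + 26| ≤ 29|t + 2| < ε provided |t + 2| < ε/29.
Choosing δ = min(1, ε/29) ensures both conditions, hence |(-5t^2 + 4t + 2) + 26| < ε.

δ = min(1, ε/29)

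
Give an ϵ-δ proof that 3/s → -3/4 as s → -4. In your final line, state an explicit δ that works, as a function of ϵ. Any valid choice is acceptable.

Let ϵ > 0 be given. We seek δ > 0 such that 0 < |s + 4| < δ implies |3/s + 3/4| < ϵ.
|3/s + 3/4| = 3·|-4 − s|/(4·|s|) = 3|s + 4|/(4|s|).
Require δ ≤ 2 so that |s| > 4 − 2 = 2, hence 4|s| > 8.
Then |3/s + 3/4| < 3|s + 4|/8, which is < ϵ when |s + 4| < (8/3)ϵ.
Take δ = min(2, (8/3)ϵ). Then 0 < |s + 4| < δ gives both |s + 4| < 2 and |s + 4| < (8/3)ϵ, so |3/s + 3/4| < ϵ.

δ = min(2, (8/3)ϵ)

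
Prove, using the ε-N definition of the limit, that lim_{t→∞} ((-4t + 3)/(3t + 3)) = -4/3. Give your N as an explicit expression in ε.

Suppose ε > 0. We seek N > 0 such that t > N implies |(-4t + 3)/(3t + 3) + 4/3| < ε.
(-4t + 3)/(3t + 3) + 4/3 = (3(-4t + 3) − (-4)(3t + 3)) / (3(3t + 3)) = 21/(3(3t + 3)).
For t > 0 we have 3t + 3 > 3t, so |(-4t + 3)/(3t + 3) + 4/3| = 21/(3(3t + 3)) < 21/(3·3t) = (7/3)/t.
Thus |(-4t + 3)/(3t + 3) + 4/3| < ε whenever t > (7/3)/ε.
Take N = (7/3)/ε. If t > N then |(-4t + 3)/(3t + 3) + 4/3| < (7/3)/t < ε.

N = (7/3)/ε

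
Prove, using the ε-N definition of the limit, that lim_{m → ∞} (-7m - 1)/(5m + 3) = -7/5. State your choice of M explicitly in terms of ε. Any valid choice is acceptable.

M = (16/25)/ε

Let ε > 0. For m ≥ 1, |(-7m - 1)/(5m + 3) + 7/5| = |16|/(5(5m + 3)) = 16/(5(5m + 3)).
Since 5m + 3 ≥ 5m for m ≥ 1, this is ≤ 16/(5·5m) = (16/25)/m.
So |(-7m - 1)/(5m + 3) + 7/5| < ε whenever m > (16/25)/ε.
Take M = (16/25)/ε. If m > M then |(-7m - 1)/(5m + 3) + 7/5| ≤ (16/25)/m < ε.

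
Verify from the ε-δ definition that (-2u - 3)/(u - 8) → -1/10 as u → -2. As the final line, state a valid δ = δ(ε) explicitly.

Let ε > 0 be given. We want δ > 0 with 0 < |u + 2| < δ ⇒ |(-2u - 3)/(u - 8) + 1/10| < ε.
Combining over a common denominator, (-2u - 3)/(u - 8) + 1/10 = [(-2u - 3)·(-10) − 1·(u - 8)] / [(-10)·(u - 8)] = 19(u + 2) / ((-10)(u - 8)).
So |(-2u - 3)/(u - 8) + 1/10| = 19|u + 2| / (10·|u − 8|).
Restrict δ ≤ 5. Then |u + 2| < 5 gives |u − 8| = |(u + 2) + (-10)| ≥ 10 − 5 = 5.
Hence |(-2u - 3)/(u - 8) + 1/10| < 19|u + 2|/(10·5) = (19/50)|u + 2|, which is < ε once |u + 2| < (50/19)ε.
Take δ = min(5, (50/19)ε). Then 0 < |u + 2| < δ forces both bounds, so |(-2u - 3)/(u - 8) + 1/10| < ε.

δ = min(5, (50/19)ε)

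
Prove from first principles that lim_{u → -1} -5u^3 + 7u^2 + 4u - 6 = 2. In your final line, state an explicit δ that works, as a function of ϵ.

Suppose ϵ > 0. We want δ > 0 such that 0 < |u + 1| < δ implies |(-5u^3 + 7u^2 + 4u - 6) − 2| < ϵ.
(-5u^3 + 7u^2 + 4u - 6) − 2 = -5u^3 + 7u^2 + 4u - 8 = (u + 1)(-5u^2 + 12u - 8).
So |(-5u^3 + 7u^2 + 4u - 6) − 2| = |u + 1|·|-5u^2 + 12u - 8|.
Assume first that |u + 1| < 1, so |u| < 2. Then |-5u^2 + 12u - 8| ≤ 5·2^2 + 12·2 + 8 = 52.
Hence |(-5u^3 + 7u^2 + 4u - 6) − 2| ≤ 52|u + 1| < ϵ provided |u + 1| < ϵ/52.
Choosing δ = min(1, ϵ/52) ensures both conditions, hence |(-5u^3 + 7u^2 + 4u - 6) − 2| < ϵ.

δ = min(1, ϵ/52)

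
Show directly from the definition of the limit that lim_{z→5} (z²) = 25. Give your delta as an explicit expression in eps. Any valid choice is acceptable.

Let eps > 0. We seek delta > 0 with 0 < |z − 5| < delta ⇒ |z² − 25| < eps.
Factor: z² − 25 = (z − 5)(z + 5), so |z² − 25| = |z − 5|·|z + 5|.
Restrict delta ≤ 1. Then |z − 5| < 1 gives |z| < 6, so by the triangle inequality |z + 5| ≤ 6 + 5 = 11.
Hence |z² − 25| ≤ 11|z − 5|, which is < eps once |z − 5| < eps/11.
Take delta = min(1, eps/11). If 0 < |z − 5| < delta then both bounds hold and |z² − 25| ≤ 11|z − 5| < 11·(eps/11) = eps.

delta = min(1, eps/11)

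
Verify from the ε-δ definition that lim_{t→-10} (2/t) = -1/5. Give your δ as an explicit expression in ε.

Let ε > 0. We seek δ > 0 such that 0 < |t + 10| < δ implies |2/t + 1/5| < ε.
|2/t + 1/5| = 2·|-10 − t|/(10·|t|) = 2|t + 10|/(10|t|).
Require δ ≤ 5 so that |t| > 10 − 5 = 5, hence 10|t| > 50.
Then |2/t + 1/5| < 2|t + 10|/50, which is < ε when |t + 10| < 25ε.
Take δ = min(5, 25ε). Then 0 < |t + 10| < δ gives both |t + 10| < 5 and |t + 10| < 25ε, so |2/t + 1/5| < ε.

δ = min(5, 25ε)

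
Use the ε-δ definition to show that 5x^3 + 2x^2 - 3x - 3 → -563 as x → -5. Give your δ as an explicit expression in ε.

Let ε > 0. We want δ > 0 such that 0 < |x + 5| < δ implies |(5x^3 + 2x^2 - 3x - 3) + 563| < ε.
(5x^3 + 2x^2 - 3x - 3) + 563 = 5x^3 + 2x^2 - 3x + 560 = (x + 5)(5x^2 - 23x + 112).
So |(5x^3 + 2x^2 - 3x - 3) + 563| = |x + 5|·|5x^2 - 23x + 112|.
Assume first that |x + 5| < 1, so |x| < 6. Then |5x^2 - 23x + 112| ≤ 5·6^2 + 23·6 + 112 = 430.
Hence |(5x^3 + 2x^2 - 3x - 3) + 563| ≤ 430|x + 5| < ε provided |x + 5| < ε/430.
Choosing δ = min(1, ε/430) ensures both conditions, hence |(5x^3 + 2x^2 - 3x - 3) + 563| < ε.

δ = min(1, ε/430)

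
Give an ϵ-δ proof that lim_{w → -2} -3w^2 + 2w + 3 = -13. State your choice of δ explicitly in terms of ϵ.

δ = min(2, ϵ/20)

Let ϵ > 0 be given. We want δ > 0 such that 0 < |w + 2| < δ implies |(-3w^2 + 2w + 3) + 13| < ϵ.
(-3w^2 + 2w + 3) + 13 = -3w^2 + 2w + 16 = (w + 2)(-3w + 8).
So |(-3w^2 + 2w + 3) + 13| = |w + 2|·|-3w + 8|.
Assume first that |w + 2| < 2, so |w| < 4. Then |-3w + 8| ≤ 3·4 + 8 = 20.
Hence |(-3w^2 + 2w + 3) + 13| ≤ 20|w + 2| < ϵ provided |w + 2| < ϵ/20.
Take δ = min(2, ϵ/20). Then 0 < |w + 2| < δ gives both |w + 2| < 2 and |w + 2| < ϵ/20, so |(-3w^2 + 2w + 3) + 13| < ϵ.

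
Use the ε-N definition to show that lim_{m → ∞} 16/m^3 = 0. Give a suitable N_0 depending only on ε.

Let ε > 0. For m ≥ 1, |16/m^3 − 0| = 16/m^3.
16/m^3 < ε ⇔ m^3 > 16/ε ⇔ m > (16/ε)^{1/3}.
Take N_0 = (16/ε)^{1/3}. Then m > N_0 implies 16/m^3 < ε.

N_0 = (16/ε)^{1/3}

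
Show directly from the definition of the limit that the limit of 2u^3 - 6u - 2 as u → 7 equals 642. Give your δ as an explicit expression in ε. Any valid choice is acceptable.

δ = min(2, ε/380)

Fix ε > 0. We want δ > 0 such that 0 < |u − 7| < δ implies |(2u^3 - 6u - 2) − 642| < ε.
(2u^3 - 6u - 2) − 642 = 2u^3 - 6u - 644 = (u − 7)(2u^2 + 14u + 92).
So |(2u^3 - 6u - 2) − 642| = |u − 7|·|2u^2 + 14u + 92|.
Require δ ≤ 2. Then |u − 7| < 2 gives |u| < 9, and by the triangle inequality |2u^2 + 14u + 92| ≤ 2·9^2 + 14·9 + 92 = 380.
Hence |(2u^3 - 6u - 2) − 642| ≤ 380|u − 7| < ε provided |u − 7| < ε/380.
Choosing δ = min(2, ε/380) ensures both conditions, hence |(2u^3 - 6u - 2) − 642| < ε.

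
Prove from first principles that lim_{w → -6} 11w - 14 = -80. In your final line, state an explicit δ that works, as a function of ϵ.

Let ϵ > 0. We need δ > 0 so that 0 < |w + 6| < δ implies |(11w - 14) + 80| < ϵ.
|(11w - 14) + 80| = |11w + 66| = 11|w + 6|.
So 11|w + 6| < ϵ exactly when |w + 6| < ϵ/11.
Take δ = ϵ/11. If 0 < |w + 6| < δ then |(11w - 14) + 80| = 11|w + 6| < 11·(ϵ/11) = ϵ.

δ = ϵ/11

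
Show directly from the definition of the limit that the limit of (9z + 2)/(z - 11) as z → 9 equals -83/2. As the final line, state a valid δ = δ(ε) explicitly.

Let ε > 0 be given. We want δ > 0 with 0 < |z − 9| < δ ⇒ |(9z + 2)/(z - 11) + 83/2| < ε.
Combining over a common denominator, (9z + 2)/(z - 11) + 83/2 = [(9z + 2)·(-2) − 83·(z - 11)] / [(-2)·(z - 11)] = -101(z − 9) / ((-2)(z - 11)).
So |(9z + 2)/(z - 11) + 83/2| = 101|z − 9| / (2·|z − 11|).
Restrict δ ≤ 1. Then |z − 9| < 1 gives |z − 11| = |(z − 9) + (-2)| ≥ 2 − 1 = 1.
Hence |(9z + 2)/(z - 11) + 83/2| < 101|z − 9|/(2·1) = (101/2)|z − 9|, which is < ε once |z − 9| < (2/101)ε.
Take δ = min(1, (2/101)ε). Then 0 < |z − 9| < δ forces both bounds, so |(9z + 2)/(z - 11) + 83/2| < ε.

δ = min(1, (2/101)ε)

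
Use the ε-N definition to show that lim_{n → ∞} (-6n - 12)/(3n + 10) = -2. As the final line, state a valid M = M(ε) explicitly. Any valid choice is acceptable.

M = (8/3)/ε

Suppose ε > 0. For n ≥ 1, |(-6n - 12)/(3n + 10) + 2| = |24|/(3(3n + 10)) = 24/(3(3n + 10)).
Since 3n + 10 ≥ 3n for n ≥ 1, this is ≤ 24/(3·3n) = (8/3)/n.
So |(-6n - 12)/(3n + 10) + 2| < ε whenever n > (8/3)/ε.
Take M = (8/3)/ε. If n > M then |(-6n - 12)/(3n + 10) + 2| ≤ (8/3)/n < ε.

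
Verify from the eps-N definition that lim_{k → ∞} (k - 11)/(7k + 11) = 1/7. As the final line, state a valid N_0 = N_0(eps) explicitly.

Suppose eps > 0. For k ≥ 1, |(k - 11)/(7k + 11) − (1/7)| = |-88|/(7(7k + 11)) = 88/(7(7k + 11)).
Since 7k + 11 ≥ 7k for k ≥ 1, this is ≤ 88/(7·7k) = (88/49)/k.
So |(k - 11)/(7k + 11) − (1/7)| < eps whenever k > (88/49)/eps.
Take N_0 = (88/49)/eps. If k > N_0 then |(k - 11)/(7k + 11) − (1/7)| ≤ (88/49)/k < eps.

N_0 = (88/49)/eps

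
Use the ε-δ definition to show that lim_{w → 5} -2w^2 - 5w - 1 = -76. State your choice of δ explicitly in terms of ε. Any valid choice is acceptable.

δ = min(1, ε/27)

Let ε > 0. We want δ > 0 such that 0 < |w − 5| < δ implies |(-2w^2 - 5w - 1) + 76| < ε.
(-2w^2 - 5w - 1) + 76 = -2w^2 - 5w + 75 = (w − 5)(-2w - 15).
So |(-2w^2 - 5w - 1) + 76| = |w − 5|·|-2w - 15|.
Assume first that |w − 5| < 1, so |w| < 6. Then |-2w - 15| ≤ 2·6 + 15 = 27.
Hence |(-2w^2 - 5w - 1) + 76| ≤ 27|w − 5| < ε provided |w − 5| < ε/27.
Choosing δ = min(1, ε/27) ensures both conditions, hence |(-2w^2 - 5w - 1) + 76| < ε.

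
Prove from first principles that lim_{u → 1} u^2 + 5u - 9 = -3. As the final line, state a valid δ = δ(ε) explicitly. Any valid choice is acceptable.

δ = min(1, ε/8)

Suppose ε > 0. We want δ > 0 such that 0 < |u − 1| < δ implies |(u^2 + 5u - 9) + 3| < ε.
(u^2 + 5u - 9) + 3 = u^2 + 5u - 6 = (u − 1)(u + 6).
So |(u^2 + 5u - 9) + 3| = |u − 1|·|u + 6|.
Require δ ≤ 1. Then |u − 1| < 1 gives |u| < 2, and by the triangle inequality |u + 6| ≤ 2 + 6 = 8.
Hence |(u^2 + 5u - 9) + 3| ≤ 8|u − 1| < ε provided |u − 1| < ε/8.
Choosing δ = min(1, ε/8) ensures both conditions, hence |(u^2 + 5u - 9) + 3| < ε.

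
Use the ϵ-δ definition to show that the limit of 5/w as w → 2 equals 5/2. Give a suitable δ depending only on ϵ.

Suppose ϵ > 0. We seek δ > 0 such that 0 < |w − 2| < δ implies |5/w − (5/2)| < ϵ.
|5/w − (5/2)| = 5·|2 − w|/(2·|w|) = 5|w − 2|/(2|w|).
Restrict δ ≤ 1. Then |w − 2| < 1 gives |w| > 1, so 2|w| > 2.
Then |5/w − (5/2)| < 5|w − 2|/2, which is < ϵ when |w − 2| < (2/5)ϵ.
Take δ = min(1, (2/5)ϵ). Then 0 < |w − 2| < δ gives both |w − 2| < 1 and |w − 2| < (2/5)ϵ, so |5/w − (5/2)| < ϵ.

δ = min(1, (2/5)ϵ)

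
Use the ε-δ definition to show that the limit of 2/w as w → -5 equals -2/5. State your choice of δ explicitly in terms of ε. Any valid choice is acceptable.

δ = min(5/2, (25/4)ε)

Suppose ε > 0. We seek δ > 0 such that 0 < |w + 5| < δ implies |2/w + 2/5| < ε.
|2/w + 2/5| = 2·|-5 − w|/(5·|w|) = 2|w + 5|/(5|w|).
Restrict δ ≤ 5/2. Then |w + 5| < 5/2 gives |w| > 5/2, so 5|w| > 25/2.
Then |2/w + 2/5| < 2|w + 5|/(25/2), which is < ε when |w + 5| < (25/4)ε.
Take δ = min(5/2, (25/4)ε). Then 0 < |w + 5| < δ gives both |w + 5| < 5/2 and |w + 5| < (25/4)ε, so |2/w + 2/5| < ε.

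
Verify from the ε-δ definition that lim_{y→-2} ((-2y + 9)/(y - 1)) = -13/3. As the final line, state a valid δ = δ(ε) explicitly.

δ = min(3/2, (9/14)ε)

Let ε > 0 be given. We want δ > 0 with 0 < |y + 2| < δ ⇒ |(-2y + 9)/(y - 1) + 13/3| < ε.
Combining over a common denominator, (-2y + 9)/(y - 1) + 13/3 = [(-2y + 9)·(-3) − 13·(y - 1)] / [(-3)·(y - 1)] = -7(y + 2) / ((-3)(y - 1)).
So |(-2y + 9)/(y - 1) + 13/3| = 7|y + 2| / (3·|y − 1|).
Restrict δ ≤ 3/2. Then |y + 2| < 3/2 gives |y − 1| = |(y + 2) + (-3)| ≥ 3 − 3/2 = 3/2.
Hence |(-2y + 9)/(y - 1) + 13/3| < 7|y + 2|/(3·(3/2)) = (14/9)|y + 2|, which is < ε once |y + 2| < (9/14)ε.
Take δ = min(3/2, (9/14)ε). Then 0 < |y + 2| < δ forces both bounds, so |(-2y + 9)/(y - 1) + 13/3| < ε.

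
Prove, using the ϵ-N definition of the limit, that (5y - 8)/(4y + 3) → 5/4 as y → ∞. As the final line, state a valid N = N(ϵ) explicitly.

N = (47/16)/ϵ

Let ϵ > 0. We seek N > 0 such that y > N implies |(5y - 8)/(4y + 3) − (5/4)| < ϵ.
(5y - 8)/(4y + 3) − (5/4) = (4(5y - 8) − 5(4y + 3)) / (4(4y + 3)) = -47/(4(4y + 3)).
For y > 0 we have 4y + 3 > 4y, so |(5y - 8)/(4y + 3) − (5/4)| = 47/(4(4y + 3)) < 47/(4·4y) = (47/16)/y.
Thus |(5y - 8)/(4y + 3) − (5/4)| < ϵ whenever y > (47/16)/ϵ.
Take N = (47/16)/ϵ. If y > N then |(5y - 8)/(4y + 3) − (5/4)| < (47/16)/y < ϵ.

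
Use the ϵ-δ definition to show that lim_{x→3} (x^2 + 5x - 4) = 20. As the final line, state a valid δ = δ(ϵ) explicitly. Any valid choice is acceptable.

Fix ϵ > 0. We want δ > 0 such that 0 < |x − 3| < δ implies |(x^2 + 5x - 4) − 20| < ϵ.
(x^2 + 5x - 4) − 20 = x^2 + 5x - 24 = (x − 3)(x + 8).
So |(x^2 + 5x - 4) − 20| = |x − 3|·|x + 8|.
Require δ ≤ 1. Then |x − 3| < 1 gives |x| < 4, and by the triangle inequality |x + 8| ≤ 4 + 8 = 12.
Hence |(x^2 + 5x - 4) − 20| ≤ 12|x − 3| < ϵ provided |x − 3| < ϵ/12.
Take δ = min(1, ϵ/12). Then 0 < |x − 3| < δ gives both |x − 3| < 1 and |x − 3| < ϵ/12, so |(x^2 + 5x - 4) − 20| < ϵ.

δ = min(1, ϵ/12)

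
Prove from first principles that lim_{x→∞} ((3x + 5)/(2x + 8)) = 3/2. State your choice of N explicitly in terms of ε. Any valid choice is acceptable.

N = (7/2)/ε

Fix ε > 0. We seek N > 0 such that x > N implies |(3x + 5)/(2x + 8) − (3/2)| < ε.
(3x + 5)/(2x + 8) − (3/2) = (2(3x + 5) − 3(2x + 8)) / (2(2x + 8)) = -14/(2(2x + 8)).
For x > 0 we have 2x + 8 > 2x, so |(3x + 5)/(2x + 8) − (3/2)| = 14/(2(2x + 8)) < 14/(2·2x) = (7/2)/x.
Thus |(3x + 5)/(2x + 8) − (3/2)| < ε whenever x > (7/2)/ε.
Take N = (7/2)/ε. If x > N then |(3x + 5)/(2x + 8) − (3/2)| < (7/2)/x < ε.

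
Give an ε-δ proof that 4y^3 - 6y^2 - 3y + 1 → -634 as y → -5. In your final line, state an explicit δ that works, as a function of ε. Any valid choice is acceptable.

δ = min(1, ε/427)

Let ε > 0 be given. We want δ > 0 such that 0 < |y + 5| < δ implies |(4y^3 - 6y^2 - 3y + 1) + 634| < ε.
(4y^3 - 6y^2 - 3y + 1) + 634 = 4y^3 - 6y^2 - 3y + 635 = (y + 5)(4y^2 - 26y + 127).
So |(4y^3 - 6y^2 - 3y + 1) + 634| = |y + 5|·|4y^2 - 26y + 127|.
Assume first that |y + 5| < 1, so |y| < 6. Then |4y^2 - 26y + 127| ≤ 4·6^2 + 26·6 + 127 = 427.
Hence |(4y^3 - 6y^2 - 3y + 1) + 634| ≤ 427|y + 5| < ε provided |y + 5| < ε/427.
Take δ = min(1, ε/427). Then 0 < |y + 5| < δ gives both |y + 5| < 1 and |y + 5| < ε/427, so |(4y^3 - 6y^2 - 3y + 1) + 634| < ε.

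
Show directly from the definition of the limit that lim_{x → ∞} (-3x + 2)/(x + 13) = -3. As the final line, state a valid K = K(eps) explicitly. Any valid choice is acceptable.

K = 41/eps

Let eps > 0 be given. We seek K > 0 such that x > K implies |(-3x + 2)/(x + 13) + 3| < eps.
(-3x + 2)/(x + 13) + 3 = ((-3x + 2) − (-3)(x + 13)) / ((x + 13)) = 41/((x + 13)).
For x > 0 we have x + 13 > x, so |(-3x + 2)/(x + 13) + 3| = 41/((x + 13)) < 41/(x) = 41/x.
Thus |(-3x + 2)/(x + 13) + 3| < eps whenever x > 41/eps.
Take K = 41/eps. If x > K then |(-3x + 2)/(x + 13) + 3| < 41/x < eps.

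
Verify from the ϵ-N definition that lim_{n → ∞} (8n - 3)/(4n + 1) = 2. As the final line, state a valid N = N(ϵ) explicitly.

Let ϵ > 0. For n ≥ 1, |(8n - 3)/(4n + 1) − 2| = |-20|/(4(4n + 1)) = 20/(4(4n + 1)).
Since 4n + 1 ≥ 4n for n ≥ 1, this is ≤ 20/(4·4n) = (5/4)/n.
So |(8n - 3)/(4n + 1) − 2| < ϵ whenever n > (5/4)/ϵ.
Take N = (5/4)/ϵ. If n > N then |(8n - 3)/(4n + 1) − 2| ≤ (5/4)/n < ϵ.

N = (5/4)/ϵ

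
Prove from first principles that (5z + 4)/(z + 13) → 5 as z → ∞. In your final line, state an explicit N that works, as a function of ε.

N = 61/ε

Let ε > 0 be given. We seek N > 0 such that z > N implies |(5z + 4)/(z + 13) − 5| < ε.
(5z + 4)/(z + 13) − 5 = ((5z + 4) − 5(z + 13)) / ((z + 13)) = -61/((z + 13)).
For z > 0 we have z + 13 > z, so |(5z + 4)/(z + 13) − 5| = 61/((z + 13)) < 61/(z) = 61/z.
Thus |(5z + 4)/(z + 13) − 5| < ε whenever z > 61/ε.
Take N = 61/ε. If z > N then |(5z + 4)/(z + 13) − 5| < 61/z < ε.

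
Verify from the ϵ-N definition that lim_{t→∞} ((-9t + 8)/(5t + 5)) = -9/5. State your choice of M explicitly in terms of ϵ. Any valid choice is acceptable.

Let ϵ > 0. We seek M > 0 such that t > M implies |(-9t + 8)/(5t + 5) + 9/5| < ϵ.
(-9t + 8)/(5t + 5) + 9/5 = (5(-9t + 8) − (-9)(5t + 5)) / (5(5t + 5)) = 85/(5(5t + 5)).
For t > 0 we have 5t + 5 > 5t, so |(-9t + 8)/(5t + 5) + 9/5| = 85/(5(5t + 5)) < 85/(5·5t) = (17/5)/t.
Thus |(-9t + 8)/(5t + 5) + 9/5| < ϵ whenever t > (17/5)/ϵ.
Take M = (17/5)/ϵ. If t > M then |(-9t + 8)/(5t + 5) + 9/5| < (17/5)/t < ϵ.

M = (17/5)/ϵ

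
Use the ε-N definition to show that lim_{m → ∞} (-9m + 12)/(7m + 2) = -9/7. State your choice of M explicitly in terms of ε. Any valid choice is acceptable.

M = (102/49)/ε

Let ε > 0. For m ≥ 1, |(-9m + 12)/(7m + 2) + 9/7| = |102|/(7(7m + 2)) = 102/(7(7m + 2)).
Since 7m + 2 ≥ 7m for m ≥ 1, this is ≤ 102/(7·7m) = (102/49)/m.
So |(-9m + 12)/(7m + 2) + 9/7| < ε whenever m > (102/49)/ε.
Take M = (102/49)/ε. If m > M then |(-9m + 12)/(7m + 2) + 9/7| ≤ (102/49)/m < ε.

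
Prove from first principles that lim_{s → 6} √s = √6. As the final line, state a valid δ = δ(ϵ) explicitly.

δ = min(6, √6·ϵ)

Suppose ϵ > 0. We want δ > 0 such that 0 < |s − 6| < δ implies |√s − √6| < ϵ.
Multiplying by the conjugate, |√s − √6| = |s − 6|/(√s + √6).
Restrict δ ≤ 6 so that |s − 6| < 6 forces s > 0, and then √s + √6 > √6.
Hence |√s − √6| < |s − 6|/√6, which is < ϵ once |s − 6| < √6·ϵ.
Take δ = min(6, √6·ϵ). If 0 < |s − 6| < δ then s > 0 and |√s − √6| < |s − 6|/√6 < ϵ.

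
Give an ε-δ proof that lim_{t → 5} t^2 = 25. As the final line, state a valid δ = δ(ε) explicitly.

δ = min(2, ε/12)

Suppose ε > 0. We seek δ > 0 with 0 < |t − 5| < δ ⇒ |t^2 − 25| < ε.
Factor: t^2 − 25 = (t − 5)(t + 5), so |t^2 − 25| = |t − 5|·|t + 5|.
Restrict δ ≤ 2. Then |t − 5| < 2 gives |t| < 7, so by the triangle inequality |t + 5| ≤ 7 + 5 = 12.
Hence |t^2 − 25| ≤ 12|t − 5|, which is < ε once |t − 5| < ε/12.
Take δ = min(2, ε/12). If 0 < |t − 5| < δ then both bounds hold and |t^2 − 25| ≤ 12|t − 5| < 12·(ε/12) = ε.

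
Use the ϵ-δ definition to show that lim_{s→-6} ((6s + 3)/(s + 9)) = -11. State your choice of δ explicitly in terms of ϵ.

δ = min(3/2, (3/34)ϵ)

Suppose ϵ > 0. We want δ > 0 with 0 < |s + 6| < δ ⇒ |(6s + 3)/(s + 9) + 11| < ϵ.
Combining over a common denominator, (6s + 3)/(s + 9) + 11 = [(6s + 3)·3 − (-33)·(s + 9)] / [3·(s + 9)] = 51(s + 6) / (3(s + 9)).
So |(6s + 3)/(s + 9) + 11| = 51|s + 6| / (3·|s + 9|).
Restrict δ ≤ 3/2. Then |s + 6| < 3/2 gives |s + 9| = |(s + 6) + 3| ≥ 3 − 3/2 = 3/2.
Hence |(6s + 3)/(s + 9) + 11| < 51|s + 6|/(3·(3/2)) = (34/3)|s + 6|, which is < ϵ once |s + 6| < (3/34)ϵ.
Take δ = min(3/2, (3/34)ϵ). Then 0 < |s + 6| < δ forces both bounds, so |(6s + 3)/(s + 9) + 11| < ϵ.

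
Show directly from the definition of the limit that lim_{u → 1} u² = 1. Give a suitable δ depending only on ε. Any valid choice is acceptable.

Fix ε > 0. We seek δ > 0 with 0 < |u − 1| < δ ⇒ |u² − 1| < ε.
Factor: u² − 1 = (u − 1)(u + 1), so |u² − 1| = |u − 1|·|u + 1|.
Restrict δ ≤ 1. Then |u − 1| < 1 gives |u| < 2, so by the triangle inequality |u + 1| ≤ 2 + 1 = 3.
Hence |u² − 1| ≤ 3|u − 1|, which is < ε once |u − 1| < ε/3.
Take δ = min(1, ε/3). If 0 < |u − 1| < δ then both bounds hold and |u² − 1| ≤ 3|u − 1| < 3·(ε/3) = ε.

δ = min(1, ε/3)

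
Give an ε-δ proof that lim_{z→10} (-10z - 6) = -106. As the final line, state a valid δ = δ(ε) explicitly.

Let ε > 0. We need δ > 0 so that 0 < |z − 10| < δ implies |(-10z - 6) + 106| < ε.
Since (-10z - 6) + 106 = -10(z − 10), we have |(-10z - 6) + 106| = 10|z − 10|.
Thus it suffices that |z − 10| < ε/10.
Take δ = ε/10. If 0 < |z − 10| < δ then |(-10z - 6) + 106| = 10|z − 10| < 10·(ε/10) = ε.

δ = ε/10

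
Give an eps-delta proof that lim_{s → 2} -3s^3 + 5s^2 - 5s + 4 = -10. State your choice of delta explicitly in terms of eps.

delta = min(1, eps/37)

Let eps > 0. We want delta > 0 such that 0 < |s − 2| < delta implies |(-3s^3 + 5s^2 - 5s + 4) + 10| < eps.
(-3s^3 + 5s^2 - 5s + 4) + 10 = -3s^3 + 5s^2 - 5s + 14 = (s − 2)(-3s^2 - s - 7).
So |(-3s^3 + 5s^2 - 5s + 4) + 10| = |s − 2|·|-3s^2 - s - 7|.
Require delta ≤ 1. Then |s − 2| < 1 gives |s| < 3, and by the triangle inequality |-3s^2 - s - 7| ≤ 3·3^2 + 3 + 7 = 37.
Hence |(-3s^3 + 5s^2 - 5s + 4) + 10| ≤ 37|s − 2| < eps provided |s − 2| < eps/37.
Take delta = min(1, eps/37). Then 0 < |s − 2| < delta gives both |s − 2| < 1 and |s − 2| < eps/37, so |(-3s^3 + 5s^2 - 5s + 4) + 10| < eps.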